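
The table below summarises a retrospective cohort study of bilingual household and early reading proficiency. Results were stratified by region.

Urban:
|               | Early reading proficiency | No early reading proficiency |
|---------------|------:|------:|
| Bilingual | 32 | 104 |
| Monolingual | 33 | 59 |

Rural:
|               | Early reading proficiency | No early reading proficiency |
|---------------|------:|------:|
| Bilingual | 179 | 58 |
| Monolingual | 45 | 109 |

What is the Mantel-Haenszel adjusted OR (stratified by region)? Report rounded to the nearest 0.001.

2.678

OR_MH = Σ(aᵢdᵢ/nᵢ) / Σ(bᵢcᵢ/nᵢ), where nᵢ is the stratum total.
Stratum 1 (Urban): n = 228; a·d/n = 32·59/228 = 8.2807; b·c/n = 104·33/228 = 15.0526
Stratum 2 (Rural): n = 391; a·d/n = 179·109/391 = 49.9003; b·c/n = 58·45/391 = 6.6752
OR_MH = (8.2807 + 49.9003) / (15.0526 + 6.6752) = 58.1810 / 21.7278 = 2.67772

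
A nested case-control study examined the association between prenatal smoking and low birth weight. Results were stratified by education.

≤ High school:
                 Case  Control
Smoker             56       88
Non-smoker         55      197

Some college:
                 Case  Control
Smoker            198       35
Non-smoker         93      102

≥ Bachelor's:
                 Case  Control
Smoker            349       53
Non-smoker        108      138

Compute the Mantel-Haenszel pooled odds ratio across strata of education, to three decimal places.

OR_MH = Σ(aᵢdᵢ/nᵢ) / Σ(bᵢcᵢ/nᵢ), where nᵢ is the stratum total.
Stratum 1 (≤ High school): n = 396; a·d/n = 56·197/396 = 27.8586; b·c/n = 88·55/396 = 12.2222
Stratum 2 (Some college): n = 428; a·d/n = 198·102/428 = 47.1869; b·c/n = 35·93/428 = 7.6051
Stratum 3 (≥ Bachelor's): n = 648; a·d/n = 349·138/648 = 74.3241; b·c/n = 53·108/648 = 8.8333
OR_MH = (27.8586 + 47.1869 + 74.3241) / (12.2222 + 7.6051 + 8.8333) = 149.3696 / 28.6607 = 5.21165

5.212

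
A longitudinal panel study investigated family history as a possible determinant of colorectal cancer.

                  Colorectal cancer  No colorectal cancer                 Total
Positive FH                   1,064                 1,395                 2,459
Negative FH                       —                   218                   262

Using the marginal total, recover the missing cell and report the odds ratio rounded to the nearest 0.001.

3.779

The missing cell is in the unexposed row: 262 − 218 = 44.
So a = 1064, b = 1395, c = 44, d = 218.
OR = (a·d)/(b·c) = (1064 × 218) / (1395 × 44) = 231952 / 61380 = 3.77895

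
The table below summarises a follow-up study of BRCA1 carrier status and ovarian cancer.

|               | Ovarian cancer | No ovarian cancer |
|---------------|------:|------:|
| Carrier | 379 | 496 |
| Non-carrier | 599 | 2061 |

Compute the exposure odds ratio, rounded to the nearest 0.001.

Cells: a = 379, b = 496, c = 599, d = 2061.
OR = (a·d)/(b·c) = (379 × 2061) / (496 × 599) = 781119 / 297104 = 2.62911
The odds of ovarian cancer are about 2.63 times as high in the carrier group.

2.629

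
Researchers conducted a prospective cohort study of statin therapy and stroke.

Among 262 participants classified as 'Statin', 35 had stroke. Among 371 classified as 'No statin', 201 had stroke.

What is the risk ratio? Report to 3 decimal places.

From the description: a = 35, b = 227, c = 201, d = 170.
Risk in exposed = 35/262 = 0.13359; risk in unexposed = 201/371 = 0.54178.
RR = 0.13359 / 0.54178 = 0.24657
The risk is 75% lower among the exposed than among the unexposed.

0.247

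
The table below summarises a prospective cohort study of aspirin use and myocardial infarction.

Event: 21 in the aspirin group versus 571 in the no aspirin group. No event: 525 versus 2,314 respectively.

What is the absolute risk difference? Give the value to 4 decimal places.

From the description: a = 21, b = 525, c = 571, d = 2314.
Risk in exposed = 21/546 = 0.038462; risk in unexposed = 571/2885 = 0.197920.
Risk difference = 0.038462 − 0.197920 = -0.159459

-0.1595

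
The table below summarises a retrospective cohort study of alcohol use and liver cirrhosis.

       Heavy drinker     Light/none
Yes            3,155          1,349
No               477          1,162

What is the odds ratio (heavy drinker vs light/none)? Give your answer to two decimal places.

Reading the table with exposure as columns: a = 3155 (Heavy drinker, case), b = 477 (Heavy drinker, non-case), c = 1349 (Light/none, case), d = 1162.
OR = (a·d)/(b·c) = (3155 × 1162) / (477 × 1349) = 3666110 / 643473 = 5.69738
The odds of liver cirrhosis are about 5.70 times as high in the heavy drinker group.

5.70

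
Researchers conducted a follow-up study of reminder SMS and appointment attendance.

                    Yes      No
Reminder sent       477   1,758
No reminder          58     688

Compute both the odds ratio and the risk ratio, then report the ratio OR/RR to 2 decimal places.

Cells: a = 477, b = 1758, c = 58, d = 688.
OR = (477·688)/(1758·58) = 328176/101964 = 3.21855
Risk in exposed = 477/2235 = 0.21342; risk in unexposed = 58/746 = 0.07775; RR = 2.74506
OR/RR = 3.21855 / 2.74506 = 1.17249
The outcome is not rare, so the OR lies further from 1 than the RR.

1.17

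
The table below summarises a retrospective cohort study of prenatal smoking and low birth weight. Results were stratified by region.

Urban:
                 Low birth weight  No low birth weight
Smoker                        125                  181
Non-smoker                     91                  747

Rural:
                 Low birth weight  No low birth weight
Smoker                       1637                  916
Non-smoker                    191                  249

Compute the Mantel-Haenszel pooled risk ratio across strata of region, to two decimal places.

1.77

RR_MH = Σ(aᵢ·n₀ᵢ/nᵢ) / Σ(cᵢ·n₁ᵢ/nᵢ), with n₁ᵢ = aᵢ+bᵢ (exposed), n₀ᵢ = cᵢ+dᵢ (unexposed), nᵢ = n₁ᵢ+n₀ᵢ.
Stratum 1 (Urban): n₁ = 306, n₀ = 838, n = 1144; a·n₀/n = 125·838/1144 = 91.5647; c·n₁/n = 91·306/1144 = 24.3409
Stratum 2 (Rural): n₁ = 2553, n₀ = 440, n = 2993; a·n₀/n = 1637·440/2993 = 240.6549; c·n₁/n = 191·2553/2993 = 162.9211
RR_MH = (91.5647 + 240.6549) / (24.3409 + 162.9211) = 332.2195 / 187.2621 = 1.77409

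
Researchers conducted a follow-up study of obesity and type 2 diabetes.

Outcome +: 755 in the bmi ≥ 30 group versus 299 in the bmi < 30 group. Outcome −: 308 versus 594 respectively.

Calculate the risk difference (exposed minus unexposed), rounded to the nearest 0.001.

From the description: a = 755, b = 308, c = 299, d = 594.
Risk in exposed = 755/1063 = 0.710254; risk in unexposed = 299/893 = 0.334826.
Risk difference = 0.710254 − 0.334826 = 0.375428

0.375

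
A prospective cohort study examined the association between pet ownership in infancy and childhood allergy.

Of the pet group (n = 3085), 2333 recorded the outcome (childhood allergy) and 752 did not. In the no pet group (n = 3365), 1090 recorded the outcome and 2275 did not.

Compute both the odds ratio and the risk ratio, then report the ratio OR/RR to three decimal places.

2.774

From the description: a = 2333, b = 752, c = 1090, d = 2275.
OR = (2333·2275)/(752·1090) = 5307575/819680 = 6.47518
Risk in exposed = 2333/3085 = 0.75624; risk in unexposed = 1090/3365 = 0.32392; RR = 2.33463
OR/RR = 6.47518 / 2.33463 = 2.77354
The outcome is not rare, so the OR lies further from 1 than the RR.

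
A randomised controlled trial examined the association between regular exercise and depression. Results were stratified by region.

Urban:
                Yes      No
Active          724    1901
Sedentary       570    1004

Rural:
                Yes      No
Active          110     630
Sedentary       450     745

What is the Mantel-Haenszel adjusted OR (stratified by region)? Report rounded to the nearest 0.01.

OR_MH = Σ(aᵢdᵢ/nᵢ) / Σ(bᵢcᵢ/nᵢ), where nᵢ is the stratum total.
Stratum 1 (Urban): n = 4199; a·d/n = 724·1004/4199 = 173.1117; b·c/n = 1901·570/4199 = 258.0543
Stratum 2 (Rural): n = 1935; a·d/n = 110·745/1935 = 42.3514; b·c/n = 630·450/1935 = 146.5116
OR_MH = (173.1117 + 42.3514) / (258.0543 + 146.5116) = 215.4631 / 404.5659 = 0.53258

0.53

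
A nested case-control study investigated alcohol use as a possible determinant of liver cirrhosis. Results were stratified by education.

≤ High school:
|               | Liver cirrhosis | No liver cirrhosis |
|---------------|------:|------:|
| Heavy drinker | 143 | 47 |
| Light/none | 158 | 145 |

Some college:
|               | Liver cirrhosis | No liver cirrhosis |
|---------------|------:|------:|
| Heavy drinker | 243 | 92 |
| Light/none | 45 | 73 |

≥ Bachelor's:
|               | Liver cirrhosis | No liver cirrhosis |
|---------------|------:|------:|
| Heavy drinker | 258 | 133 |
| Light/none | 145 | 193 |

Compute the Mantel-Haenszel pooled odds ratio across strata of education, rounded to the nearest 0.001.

OR_MH = Σ(aᵢdᵢ/nᵢ) / Σ(bᵢcᵢ/nᵢ), where nᵢ is the stratum total.
Stratum 1 (≤ High school): n = 493; a·d/n = 143·145/493 = 42.0588; b·c/n = 47·158/493 = 15.0629
Stratum 2 (Some college): n = 453; a·d/n = 243·73/453 = 39.1589; b·c/n = 92·45/453 = 9.1391
Stratum 3 (≥ Bachelor's): n = 729; a·d/n = 258·193/729 = 68.3045; b·c/n = 133·145/729 = 26.4540
OR_MH = (42.0588 + 39.1589 + 68.3045) / (15.0629 + 9.1391 + 26.4540) = 149.5223 / 50.6560 = 2.95172

2.952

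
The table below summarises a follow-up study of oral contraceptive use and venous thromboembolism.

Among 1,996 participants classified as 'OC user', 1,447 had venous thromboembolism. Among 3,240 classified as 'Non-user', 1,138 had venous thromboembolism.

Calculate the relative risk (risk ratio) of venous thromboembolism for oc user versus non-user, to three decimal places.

From the description: a = 1447, b = 549, c = 1138, d = 2102.
Risk in exposed = 1447/1996 = 0.72495; risk in unexposed = 1138/3240 = 0.35123.
RR = 0.72495 / 0.35123 = 2.06400
The risk among the exposed is 2.06 times that among the unexposed.

2.064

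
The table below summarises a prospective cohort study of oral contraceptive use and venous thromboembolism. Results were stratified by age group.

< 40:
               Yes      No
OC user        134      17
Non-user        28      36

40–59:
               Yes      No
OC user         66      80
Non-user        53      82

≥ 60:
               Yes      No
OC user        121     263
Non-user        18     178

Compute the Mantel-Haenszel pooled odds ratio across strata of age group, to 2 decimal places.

3.10

OR_MH = Σ(aᵢdᵢ/nᵢ) / Σ(bᵢcᵢ/nᵢ), where nᵢ is the stratum total.
Stratum 1 (< 40): n = 215; a·d/n = 134·36/215 = 22.4372; b·c/n = 17·28/215 = 2.2140
Stratum 2 (40–59): n = 281; a·d/n = 66·82/281 = 19.2598; b·c/n = 80·53/281 = 15.0890
Stratum 3 (≥ 60): n = 580; a·d/n = 121·178/580 = 37.1345; b·c/n = 263·18/580 = 8.1621
OR_MH = (22.4372 + 19.2598 + 37.1345) / (2.2140 + 15.0890 + 8.1621) = 78.8315 / 25.4650 = 3.09568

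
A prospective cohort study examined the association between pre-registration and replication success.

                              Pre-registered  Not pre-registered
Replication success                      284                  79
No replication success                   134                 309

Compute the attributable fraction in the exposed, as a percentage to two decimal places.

70.03

Reading the table with exposure as columns: a = 284 (Pre-registered, case), b = 134 (Pre-registered, non-case), c = 79 (Not pre-registered, case), d = 309.
Risk in exposed = 284/418 = 0.67943; risk in unexposed = 79/388 = 0.20361.
RR = 0.67943/0.20361 = 3.33693
AR% = (RR − 1)/RR × 100 = (3.33693 − 1)/3.33693 × 100 = 70.0323%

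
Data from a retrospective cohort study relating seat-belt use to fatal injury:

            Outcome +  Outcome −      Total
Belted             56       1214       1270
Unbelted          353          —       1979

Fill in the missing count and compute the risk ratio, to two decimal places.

0.25

The missing cell is in the unexposed row: 1979 − 353 = 1626.
So a = 56, b = 1214, c = 353, d = 1626.
RR = [a/(a+b)] / [c/(c+d)] = (56/1270) / (353/1979) = 0.04409/0.17837 = 0.24720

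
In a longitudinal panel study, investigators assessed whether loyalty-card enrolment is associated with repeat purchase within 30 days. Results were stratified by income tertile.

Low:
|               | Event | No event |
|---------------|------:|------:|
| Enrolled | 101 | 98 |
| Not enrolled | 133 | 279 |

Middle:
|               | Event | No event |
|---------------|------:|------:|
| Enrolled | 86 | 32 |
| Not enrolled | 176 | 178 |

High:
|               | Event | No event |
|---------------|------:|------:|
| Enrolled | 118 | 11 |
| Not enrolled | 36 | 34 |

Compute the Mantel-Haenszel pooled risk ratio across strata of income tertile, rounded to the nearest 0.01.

1.57

RR_MH = Σ(aᵢ·n₀ᵢ/nᵢ) / Σ(cᵢ·n₁ᵢ/nᵢ), with n₁ᵢ = aᵢ+bᵢ (exposed), n₀ᵢ = cᵢ+dᵢ (unexposed), nᵢ = n₁ᵢ+n₀ᵢ.
Stratum 1 (Low): n₁ = 199, n₀ = 412, n = 611; a·n₀/n = 101·412/611 = 68.1047; c·n₁/n = 133·199/611 = 43.3175
Stratum 2 (Middle): n₁ = 118, n₀ = 354, n = 472; a·n₀/n = 86·354/472 = 64.5000; c·n₁/n = 176·118/472 = 44.0000
Stratum 3 (High): n₁ = 129, n₀ = 70, n = 199; a·n₀/n = 118·70/199 = 41.5075; c·n₁/n = 36·129/199 = 23.3367
RR_MH = (68.1047 + 64.5000 + 41.5075) / (43.3175 + 44.0000 + 23.3367) = 174.1123 / 110.6542 = 1.57348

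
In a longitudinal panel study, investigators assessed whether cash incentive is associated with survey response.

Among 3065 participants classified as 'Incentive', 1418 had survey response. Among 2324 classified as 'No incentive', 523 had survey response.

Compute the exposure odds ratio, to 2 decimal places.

2.96

From the description: a = 1418, b = 1647, c = 523, d = 1801.
OR = (a·d)/(b·c) = (1418 × 1801) / (1647 × 523) = 2553818 / 861381 = 2.96479
The odds of survey response are about 2.96 times as high in the incentive group.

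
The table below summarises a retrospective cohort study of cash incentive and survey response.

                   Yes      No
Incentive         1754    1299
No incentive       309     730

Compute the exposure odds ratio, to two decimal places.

Cells: a = 1754, b = 1299, c = 309, d = 730.
OR = (a·d)/(b·c) = (1754 × 730) / (1299 × 309) = 1280420 / 401391 = 3.18996
The odds of survey response are about 3.19 times as high in the incentive group.

3.19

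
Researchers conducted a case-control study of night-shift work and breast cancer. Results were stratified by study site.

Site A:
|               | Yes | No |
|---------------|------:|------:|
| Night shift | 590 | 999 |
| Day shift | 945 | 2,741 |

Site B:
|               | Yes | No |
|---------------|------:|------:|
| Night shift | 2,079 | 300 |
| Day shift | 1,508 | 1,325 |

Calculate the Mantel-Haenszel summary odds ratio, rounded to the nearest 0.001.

3.142

OR_MH = Σ(aᵢdᵢ/nᵢ) / Σ(bᵢcᵢ/nᵢ), where nᵢ is the stratum total.
Stratum 1 (Site A): n = 5275; a·d/n = 590·2741/5275 = 306.5763; b·c/n = 999·945/5275 = 178.9678
Stratum 2 (Site B): n = 5212; a·d/n = 2079·1325/5212 = 528.5255; b·c/n = 300·1508/5212 = 86.7997
OR_MH = (306.5763 + 528.5255) / (178.9678 + 86.7997) = 835.1018 / 265.7675 = 3.14223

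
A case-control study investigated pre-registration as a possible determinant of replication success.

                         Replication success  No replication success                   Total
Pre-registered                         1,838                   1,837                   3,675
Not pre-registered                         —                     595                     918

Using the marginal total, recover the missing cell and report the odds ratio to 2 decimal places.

1.84

The missing cell is in the unexposed row: 918 − 595 = 323.
So a = 1838, b = 1837, c = 323, d = 595.
OR = (a·d)/(b·c) = (1838 × 595) / (1837 × 323) = 1093610 / 593351 = 1.84311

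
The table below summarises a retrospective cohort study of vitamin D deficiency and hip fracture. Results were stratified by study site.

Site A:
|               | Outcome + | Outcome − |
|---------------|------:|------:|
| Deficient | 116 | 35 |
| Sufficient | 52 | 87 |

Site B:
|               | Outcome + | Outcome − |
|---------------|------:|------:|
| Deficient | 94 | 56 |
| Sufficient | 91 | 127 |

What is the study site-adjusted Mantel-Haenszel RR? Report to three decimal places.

1.734

RR_MH = Σ(aᵢ·n₀ᵢ/nᵢ) / Σ(cᵢ·n₁ᵢ/nᵢ), with n₁ᵢ = aᵢ+bᵢ (exposed), n₀ᵢ = cᵢ+dᵢ (unexposed), nᵢ = n₁ᵢ+n₀ᵢ.
Stratum 1 (Site A): n₁ = 151, n₀ = 139, n = 290; a·n₀/n = 116·139/290 = 55.6000; c·n₁/n = 52·151/290 = 27.0759
Stratum 2 (Site B): n₁ = 150, n₀ = 218, n = 368; a·n₀/n = 94·218/368 = 55.6848; c·n₁/n = 91·150/368 = 37.0924
RR_MH = (55.6000 + 55.6848) / (27.0759 + 37.0924) = 111.2848 / 64.1683 = 1.73427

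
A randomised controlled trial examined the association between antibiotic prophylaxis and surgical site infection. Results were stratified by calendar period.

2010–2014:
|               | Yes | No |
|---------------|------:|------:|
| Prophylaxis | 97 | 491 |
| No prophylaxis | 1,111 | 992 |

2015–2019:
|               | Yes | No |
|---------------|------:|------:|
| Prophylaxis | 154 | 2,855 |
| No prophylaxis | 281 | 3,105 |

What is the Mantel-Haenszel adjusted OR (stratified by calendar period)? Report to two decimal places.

0.34

OR_MH = Σ(aᵢdᵢ/nᵢ) / Σ(bᵢcᵢ/nᵢ), where nᵢ is the stratum total.
Stratum 1 (2010–2014): n = 2691; a·d/n = 97·992/2691 = 35.7577; b·c/n = 491·1111/2691 = 202.7131
Stratum 2 (2015–2019): n = 6395; a·d/n = 154·3105/6395 = 74.7725; b·c/n = 2855·281/6395 = 125.4504
OR_MH = (35.7577 + 74.7725) / (202.7131 + 125.4504) = 110.5302 / 328.1635 = 0.33681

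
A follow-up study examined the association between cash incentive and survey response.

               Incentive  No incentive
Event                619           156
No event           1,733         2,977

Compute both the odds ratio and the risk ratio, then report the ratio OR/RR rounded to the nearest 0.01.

Reading the table with exposure as columns: a = 619 (Incentive, case), b = 1733 (Incentive, non-case), c = 156 (No incentive, case), d = 2977.
OR = (619·2977)/(1733·156) = 1842763/270348 = 6.81626
Risk in exposed = 619/2352 = 0.26318; risk in unexposed = 156/3133 = 0.04979; RR = 5.28554
OR/RR = 6.81626 / 5.28554 = 1.28961
The outcome is not rare, so the OR lies further from 1 than the RR.

1.29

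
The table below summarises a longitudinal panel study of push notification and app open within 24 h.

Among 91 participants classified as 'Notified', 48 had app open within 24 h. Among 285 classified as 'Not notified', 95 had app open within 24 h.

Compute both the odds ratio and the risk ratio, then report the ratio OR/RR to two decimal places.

From the description: a = 48, b = 43, c = 95, d = 190.
OR = (48·190)/(43·95) = 9120/4085 = 2.23256
Risk in exposed = 48/91 = 0.52747; risk in unexposed = 95/285 = 0.33333; RR = 1.58242
OR/RR = 2.23256 / 1.58242 = 1.41085
The outcome is not rare, so the OR lies further from 1 than the RR.

1.41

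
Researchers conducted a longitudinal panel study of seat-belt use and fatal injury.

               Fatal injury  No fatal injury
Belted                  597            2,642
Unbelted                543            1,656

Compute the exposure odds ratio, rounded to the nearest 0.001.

0.689

Cells: a = 597, b = 2642, c = 543, d = 1656.
OR = (a·d)/(b·c) = (597 × 1656) / (2642 × 543) = 988632 / 1434606 = 0.68913
Exposure is associated with lower odds of fatal injury (OR = 0.69 < 1).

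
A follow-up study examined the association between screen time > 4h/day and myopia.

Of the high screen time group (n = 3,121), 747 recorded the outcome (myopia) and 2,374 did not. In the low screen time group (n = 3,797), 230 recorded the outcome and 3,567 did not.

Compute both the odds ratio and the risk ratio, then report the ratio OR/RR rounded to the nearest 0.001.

1.235

From the description: a = 747, b = 2374, c = 230, d = 3567.
OR = (747·3567)/(2374·230) = 2664549/546020 = 4.87995
Risk in exposed = 747/3121 = 0.23935; risk in unexposed = 230/3797 = 0.06057; RR = 3.95130
OR/RR = 4.87995 / 3.95130 = 1.23502
The outcome is not rare, so the OR lies further from 1 than the RR.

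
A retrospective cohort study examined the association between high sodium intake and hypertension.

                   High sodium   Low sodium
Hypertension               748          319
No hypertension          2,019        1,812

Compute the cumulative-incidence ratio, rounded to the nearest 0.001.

1.806

Reading the table with exposure as columns: a = 748 (High sodium, case), b = 2019 (High sodium, non-case), c = 319 (Low sodium, case), d = 1812.
Risk in exposed = 748/2767 = 0.27033; risk in unexposed = 319/2131 = 0.14969.
RR = 0.27033 / 0.14969 = 1.80586
The risk among the exposed is 1.81 times that among the unexposed.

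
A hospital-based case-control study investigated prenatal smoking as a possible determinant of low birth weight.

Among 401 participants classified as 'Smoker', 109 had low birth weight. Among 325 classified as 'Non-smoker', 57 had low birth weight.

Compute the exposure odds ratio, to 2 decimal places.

1.76

From the description: a = 109, b = 292, c = 57, d = 268.
OR = (a·d)/(b·c) = (109 × 268) / (292 × 57) = 29212 / 16644 = 1.75511
The odds of low birth weight are about 1.76 times as high in the smoker group.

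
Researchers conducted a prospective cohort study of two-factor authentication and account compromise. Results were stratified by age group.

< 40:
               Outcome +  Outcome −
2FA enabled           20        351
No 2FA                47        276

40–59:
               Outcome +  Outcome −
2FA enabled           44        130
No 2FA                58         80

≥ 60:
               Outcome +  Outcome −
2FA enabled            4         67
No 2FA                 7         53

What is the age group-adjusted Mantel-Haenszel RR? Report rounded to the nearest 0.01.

0.50

RR_MH = Σ(aᵢ·n₀ᵢ/nᵢ) / Σ(cᵢ·n₁ᵢ/nᵢ), with n₁ᵢ = aᵢ+bᵢ (exposed), n₀ᵢ = cᵢ+dᵢ (unexposed), nᵢ = n₁ᵢ+n₀ᵢ.
Stratum 1 (< 40): n₁ = 371, n₀ = 323, n = 694; a·n₀/n = 20·323/694 = 9.3084; c·n₁/n = 47·371/694 = 25.1254
Stratum 2 (40–59): n₁ = 174, n₀ = 138, n = 312; a·n₀/n = 44·138/312 = 19.4615; c·n₁/n = 58·174/312 = 32.3462
Stratum 3 (≥ 60): n₁ = 71, n₀ = 60, n = 131; a·n₀/n = 4·60/131 = 1.8321; c·n₁/n = 7·71/131 = 3.7939
RR_MH = (9.3084 + 19.4615 + 1.8321) / (25.1254 + 32.3462 + 3.7939) = 30.6020 / 61.2654 = 0.49950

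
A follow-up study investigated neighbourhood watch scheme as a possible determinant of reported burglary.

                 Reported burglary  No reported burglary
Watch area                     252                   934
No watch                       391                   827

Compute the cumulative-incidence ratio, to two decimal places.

Cells: a = 252, b = 934, c = 391, d = 827.
Risk in exposed = 252/1186 = 0.21248; risk in unexposed = 391/1218 = 0.32102.
RR = 0.21248 / 0.32102 = 0.66189
The risk is 34% lower among the exposed than among the unexposed.

0.66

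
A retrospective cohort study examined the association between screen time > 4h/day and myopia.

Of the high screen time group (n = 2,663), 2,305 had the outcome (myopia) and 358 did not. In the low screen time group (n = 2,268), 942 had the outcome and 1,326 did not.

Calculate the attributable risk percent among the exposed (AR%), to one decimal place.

52.0

From the description: a = 2305, b = 358, c = 942, d = 1326.
Risk in exposed = 2305/2663 = 0.86557; risk in unexposed = 942/2268 = 0.41534.
RR = 0.86557/0.41534 = 2.08397
AR% = (RR − 1)/RR × 100 = (2.08397 − 1)/2.08397 × 100 = 52.0147%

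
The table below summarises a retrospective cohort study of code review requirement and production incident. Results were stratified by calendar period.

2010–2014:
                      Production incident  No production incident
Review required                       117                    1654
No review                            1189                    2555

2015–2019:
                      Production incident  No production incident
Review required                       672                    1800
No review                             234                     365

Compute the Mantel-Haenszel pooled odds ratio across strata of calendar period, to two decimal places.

0.27

OR_MH = Σ(aᵢdᵢ/nᵢ) / Σ(bᵢcᵢ/nᵢ), where nᵢ is the stratum total.
Stratum 1 (2010–2014): n = 5515; a·d/n = 117·2555/5515 = 54.2040; b·c/n = 1654·1189/5515 = 356.5922
Stratum 2 (2015–2019): n = 3071; a·d/n = 672·365/3071 = 79.8697; b·c/n = 1800·234/3071 = 137.1540
OR_MH = (54.2040 + 79.8697) / (356.5922 + 137.1540) = 134.0737 / 493.7462 = 0.27154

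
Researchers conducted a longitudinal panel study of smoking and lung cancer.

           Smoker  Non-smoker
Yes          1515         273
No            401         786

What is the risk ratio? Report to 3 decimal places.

3.067

Reading the table with exposure as columns: a = 1515 (Smoker, case), b = 401 (Smoker, non-case), c = 273 (Non-smoker, case), d = 786.
Risk in exposed = 1515/1916 = 0.79071; risk in unexposed = 273/1059 = 0.25779.
RR = 0.79071 / 0.25779 = 3.06726
The risk among the exposed is 3.07 times that among the unexposed.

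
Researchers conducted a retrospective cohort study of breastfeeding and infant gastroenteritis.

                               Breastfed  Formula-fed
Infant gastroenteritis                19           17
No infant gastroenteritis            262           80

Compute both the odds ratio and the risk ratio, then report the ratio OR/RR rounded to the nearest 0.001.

0.885

Reading the table with exposure as columns: a = 19 (Breastfed, case), b = 262 (Breastfed, non-case), c = 17 (Formula-fed, case), d = 80.
OR = (19·80)/(262·17) = 1520/4454 = 0.34127
Risk in exposed = 19/281 = 0.06762; risk in unexposed = 17/97 = 0.17526; RR = 0.38581
OR/RR = 0.34127 / 0.38581 = 0.88455
The outcome is not rare, so the OR lies further from 1 than the RR.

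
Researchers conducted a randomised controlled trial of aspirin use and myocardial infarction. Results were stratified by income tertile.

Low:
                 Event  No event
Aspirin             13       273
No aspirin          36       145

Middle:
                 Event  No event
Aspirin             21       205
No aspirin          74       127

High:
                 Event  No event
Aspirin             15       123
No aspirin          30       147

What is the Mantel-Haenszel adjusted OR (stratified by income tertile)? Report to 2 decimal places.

OR_MH = Σ(aᵢdᵢ/nᵢ) / Σ(bᵢcᵢ/nᵢ), where nᵢ is the stratum total.
Stratum 1 (Low): n = 467; a·d/n = 13·145/467 = 4.0364; b·c/n = 273·36/467 = 21.0450
Stratum 2 (Middle): n = 427; a·d/n = 21·127/427 = 6.2459; b·c/n = 205·74/427 = 35.5269
Stratum 3 (High): n = 315; a·d/n = 15·147/315 = 7.0000; b·c/n = 123·30/315 = 11.7143
OR_MH = (4.0364 + 6.2459 + 7.0000) / (21.0450 + 35.5269 + 11.7143) = 17.2823 / 68.2862 = 0.25309

0.25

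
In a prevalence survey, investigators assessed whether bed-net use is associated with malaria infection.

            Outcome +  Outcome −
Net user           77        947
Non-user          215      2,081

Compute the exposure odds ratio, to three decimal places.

Cells: a = 77, b = 947, c = 215, d = 2081.
OR = (a·d)/(b·c) = (77 × 2081) / (947 × 215) = 160237 / 203605 = 0.78700
Exposure is associated with lower odds of malaria infection (OR = 0.79 < 1).

0.787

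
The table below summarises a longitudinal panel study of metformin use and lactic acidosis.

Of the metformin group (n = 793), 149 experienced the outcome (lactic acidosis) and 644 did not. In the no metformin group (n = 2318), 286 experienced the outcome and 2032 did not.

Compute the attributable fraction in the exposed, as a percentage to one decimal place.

From the description: a = 149, b = 644, c = 286, d = 2032.
Risk in exposed = 149/793 = 0.18789; risk in unexposed = 286/2318 = 0.12338.
RR = 0.18789/0.12338 = 1.52286
AR% = (RR − 1)/RR × 100 = (1.52286 − 1)/1.52286 × 100 = 34.3342%

34.3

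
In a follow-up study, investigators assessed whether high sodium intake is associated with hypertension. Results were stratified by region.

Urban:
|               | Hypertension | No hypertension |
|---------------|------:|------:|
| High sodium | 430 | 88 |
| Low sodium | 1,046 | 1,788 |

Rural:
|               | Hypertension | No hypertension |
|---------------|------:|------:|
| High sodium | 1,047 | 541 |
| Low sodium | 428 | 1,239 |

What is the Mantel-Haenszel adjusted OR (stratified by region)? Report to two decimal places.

OR_MH = Σ(aᵢdᵢ/nᵢ) / Σ(bᵢcᵢ/nᵢ), where nᵢ is the stratum total.
Stratum 1 (Urban): n = 3352; a·d/n = 430·1788/3352 = 229.3675; b·c/n = 88·1046/3352 = 27.4606
Stratum 2 (Rural): n = 3255; a·d/n = 1047·1239/3255 = 398.5355; b·c/n = 541·428/3255 = 71.1361
OR_MH = (229.3675 + 398.5355) / (27.4606 + 71.1361) = 627.9030 / 98.5967 = 6.36840

6.37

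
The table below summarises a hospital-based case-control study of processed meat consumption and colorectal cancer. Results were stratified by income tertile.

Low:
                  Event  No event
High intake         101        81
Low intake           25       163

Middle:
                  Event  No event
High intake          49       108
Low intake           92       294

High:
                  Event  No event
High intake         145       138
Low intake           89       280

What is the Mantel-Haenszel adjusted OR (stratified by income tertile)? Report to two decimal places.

OR_MH = Σ(aᵢdᵢ/nᵢ) / Σ(bᵢcᵢ/nᵢ), where nᵢ is the stratum total.
Stratum 1 (Low): n = 370; a·d/n = 101·163/370 = 44.4946; b·c/n = 81·25/370 = 5.4730
Stratum 2 (Middle): n = 543; a·d/n = 49·294/543 = 26.5304; b·c/n = 108·92/543 = 18.2983
Stratum 3 (High): n = 652; a·d/n = 145·280/652 = 62.2699; b·c/n = 138·89/652 = 18.8374
OR_MH = (44.4946 + 26.5304 + 62.2699) / (5.4730 + 18.2983 + 18.8374) = 133.2949 / 42.6087 = 3.12835

3.13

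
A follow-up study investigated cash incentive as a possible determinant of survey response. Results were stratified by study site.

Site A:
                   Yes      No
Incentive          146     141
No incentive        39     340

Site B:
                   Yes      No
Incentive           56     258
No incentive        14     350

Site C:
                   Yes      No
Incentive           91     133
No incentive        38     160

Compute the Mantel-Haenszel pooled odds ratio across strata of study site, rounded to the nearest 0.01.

5.40

OR_MH = Σ(aᵢdᵢ/nᵢ) / Σ(bᵢcᵢ/nᵢ), where nᵢ is the stratum total.
Stratum 1 (Site A): n = 666; a·d/n = 146·340/666 = 74.5345; b·c/n = 141·39/666 = 8.2568
Stratum 2 (Site B): n = 678; a·d/n = 56·350/678 = 28.9086; b·c/n = 258·14/678 = 5.3274
Stratum 3 (Site C): n = 422; a·d/n = 91·160/422 = 34.5024; b·c/n = 133·38/422 = 11.9763
OR_MH = (74.5345 + 28.9086 + 34.5024) / (8.2568 + 5.3274 + 11.9763) = 137.9455 / 25.5605 = 5.39682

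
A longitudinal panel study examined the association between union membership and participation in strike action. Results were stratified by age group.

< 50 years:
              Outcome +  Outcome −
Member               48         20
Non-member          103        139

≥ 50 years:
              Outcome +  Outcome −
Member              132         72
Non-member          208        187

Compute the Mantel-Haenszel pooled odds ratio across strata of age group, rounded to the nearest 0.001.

1.982

OR_MH = Σ(aᵢdᵢ/nᵢ) / Σ(bᵢcᵢ/nᵢ), where nᵢ is the stratum total.
Stratum 1 (< 50 years): n = 310; a·d/n = 48·139/310 = 21.5226; b·c/n = 20·103/310 = 6.6452
Stratum 2 (≥ 50 years): n = 599; a·d/n = 132·187/599 = 41.2087; b·c/n = 72·208/599 = 25.0017
OR_MH = (21.5226 + 41.2087) / (6.6452 + 25.0017) = 62.7313 / 31.6468 = 1.98223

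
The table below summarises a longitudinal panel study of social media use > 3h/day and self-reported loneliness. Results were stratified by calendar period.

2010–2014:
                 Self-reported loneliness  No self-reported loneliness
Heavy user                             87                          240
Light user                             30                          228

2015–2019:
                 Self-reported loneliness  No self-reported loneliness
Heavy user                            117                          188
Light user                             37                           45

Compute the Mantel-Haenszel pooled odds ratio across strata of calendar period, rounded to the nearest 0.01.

1.57

OR_MH = Σ(aᵢdᵢ/nᵢ) / Σ(bᵢcᵢ/nᵢ), where nᵢ is the stratum total.
Stratum 1 (2010–2014): n = 585; a·d/n = 87·228/585 = 33.9077; b·c/n = 240·30/585 = 12.3077
Stratum 2 (2015–2019): n = 387; a·d/n = 117·45/387 = 13.6047; b·c/n = 188·37/387 = 17.9742
OR_MH = (33.9077 + 13.6047) / (12.3077 + 17.9742) = 47.5123 / 30.2819 = 1.56900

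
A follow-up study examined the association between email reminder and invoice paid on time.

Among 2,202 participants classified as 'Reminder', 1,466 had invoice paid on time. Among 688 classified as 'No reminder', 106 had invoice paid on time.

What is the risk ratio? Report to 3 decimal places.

From the description: a = 1466, b = 736, c = 106, d = 582.
Risk in exposed = 1466/2202 = 0.66576; risk in unexposed = 106/688 = 0.15407.
RR = 0.66576 / 0.15407 = 4.32115
The risk among the exposed is 4.32 times that among the unexposed.

4.321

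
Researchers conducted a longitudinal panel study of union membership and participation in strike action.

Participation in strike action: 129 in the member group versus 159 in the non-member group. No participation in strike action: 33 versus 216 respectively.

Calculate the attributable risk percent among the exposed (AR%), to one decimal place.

From the description: a = 129, b = 33, c = 159, d = 216.
Risk in exposed = 129/162 = 0.79630; risk in unexposed = 159/375 = 0.42400.
RR = 0.79630/0.42400 = 1.87806
AR% = (RR − 1)/RR × 100 = (1.87806 − 1)/1.87806 × 100 = 46.7535%

46.8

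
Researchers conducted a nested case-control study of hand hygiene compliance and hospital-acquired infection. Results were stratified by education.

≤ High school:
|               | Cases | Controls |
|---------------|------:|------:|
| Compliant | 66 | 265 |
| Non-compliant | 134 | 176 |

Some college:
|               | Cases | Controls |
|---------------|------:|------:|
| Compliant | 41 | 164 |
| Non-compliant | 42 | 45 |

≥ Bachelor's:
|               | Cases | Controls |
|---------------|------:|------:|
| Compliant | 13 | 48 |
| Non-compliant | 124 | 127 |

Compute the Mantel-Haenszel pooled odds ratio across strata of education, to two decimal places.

0.30

OR_MH = Σ(aᵢdᵢ/nᵢ) / Σ(bᵢcᵢ/nᵢ), where nᵢ is the stratum total.
Stratum 1 (≤ High school): n = 641; a·d/n = 66·176/641 = 18.1217; b·c/n = 265·134/641 = 55.3978
Stratum 2 (Some college): n = 292; a·d/n = 41·45/292 = 6.3185; b·c/n = 164·42/292 = 23.5890
Stratum 3 (≥ Bachelor's): n = 312; a·d/n = 13·127/312 = 5.2917; b·c/n = 48·124/312 = 19.0769
OR_MH = (18.1217 + 6.3185 + 5.2917) / (55.3978 + 23.5890 + 19.0769) = 29.7318 / 98.0638 = 0.30319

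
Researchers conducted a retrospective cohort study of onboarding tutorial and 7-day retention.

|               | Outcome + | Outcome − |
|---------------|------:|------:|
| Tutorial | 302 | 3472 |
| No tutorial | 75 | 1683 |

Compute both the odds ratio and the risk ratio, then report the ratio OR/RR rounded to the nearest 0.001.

Cells: a = 302, b = 3472, c = 75, d = 1683.
OR = (302·1683)/(3472·75) = 508266/260400 = 1.95187
Risk in exposed = 302/3774 = 0.08002; risk in unexposed = 75/1758 = 0.04266; RR = 1.87570
OR/RR = 1.95187 / 1.87570 = 1.04061
The outcome is rare in both groups, so OR ≈ RR (ratio near 1).

1.041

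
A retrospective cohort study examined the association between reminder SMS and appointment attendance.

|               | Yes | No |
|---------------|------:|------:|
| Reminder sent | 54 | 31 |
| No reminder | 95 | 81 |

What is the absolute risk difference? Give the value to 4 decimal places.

Cells: a = 54, b = 31, c = 95, d = 81.
Risk in exposed = 54/85 = 0.635294; risk in unexposed = 95/176 = 0.539773.
Risk difference = 0.635294 − 0.539773 = 0.095521

0.0955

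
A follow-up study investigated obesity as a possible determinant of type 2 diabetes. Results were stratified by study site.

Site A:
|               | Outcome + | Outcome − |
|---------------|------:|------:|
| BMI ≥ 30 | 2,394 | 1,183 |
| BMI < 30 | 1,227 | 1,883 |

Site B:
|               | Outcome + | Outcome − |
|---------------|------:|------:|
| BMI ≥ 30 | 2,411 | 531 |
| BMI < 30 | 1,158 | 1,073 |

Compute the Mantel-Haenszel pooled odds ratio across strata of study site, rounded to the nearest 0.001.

3.495

OR_MH = Σ(aᵢdᵢ/nᵢ) / Σ(bᵢcᵢ/nᵢ), where nᵢ is the stratum total.
Stratum 1 (Site A): n = 6687; a·d/n = 2394·1883/6687 = 674.1292; b·c/n = 1183·1227/6687 = 217.0691
Stratum 2 (Site B): n = 5173; a·d/n = 2411·1073/5173 = 500.0972; b·c/n = 531·1158/5173 = 118.8668
OR_MH = (674.1292 + 500.0972) / (217.0691 + 118.8668) = 1174.2264 / 335.9359 = 3.49539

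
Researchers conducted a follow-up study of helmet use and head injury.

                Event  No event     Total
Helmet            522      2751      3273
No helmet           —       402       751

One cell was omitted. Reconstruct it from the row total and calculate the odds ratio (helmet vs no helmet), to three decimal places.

0.219

The missing cell is in the unexposed row: 751 − 402 = 349.
So a = 522, b = 2751, c = 349, d = 402.
OR = (a·d)/(b·c) = (522 × 402) / (2751 × 349) = 209844 / 960099 = 0.21856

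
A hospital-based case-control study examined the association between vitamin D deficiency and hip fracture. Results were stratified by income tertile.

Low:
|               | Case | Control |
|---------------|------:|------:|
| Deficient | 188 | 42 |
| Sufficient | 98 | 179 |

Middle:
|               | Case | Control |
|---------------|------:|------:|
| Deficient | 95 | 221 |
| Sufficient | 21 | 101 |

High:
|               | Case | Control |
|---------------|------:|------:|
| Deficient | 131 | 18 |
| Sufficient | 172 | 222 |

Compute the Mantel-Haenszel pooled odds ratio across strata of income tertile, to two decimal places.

5.81

OR_MH = Σ(aᵢdᵢ/nᵢ) / Σ(bᵢcᵢ/nᵢ), where nᵢ is the stratum total.
Stratum 1 (Low): n = 507; a·d/n = 188·179/507 = 66.3748; b·c/n = 42·98/507 = 8.1183
Stratum 2 (Middle): n = 438; a·d/n = 95·101/438 = 21.9064; b·c/n = 221·21/438 = 10.5959
Stratum 3 (High): n = 543; a·d/n = 131·222/543 = 53.5580; b·c/n = 18·172/543 = 5.7017
OR_MH = (66.3748 + 21.9064 + 53.5580) / (8.1183 + 10.5959 + 5.7017) = 141.8392 / 24.4159 = 5.80930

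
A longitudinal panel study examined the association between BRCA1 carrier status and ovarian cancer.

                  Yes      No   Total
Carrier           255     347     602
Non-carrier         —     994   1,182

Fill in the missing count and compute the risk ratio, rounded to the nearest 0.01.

2.66

The missing cell is in the unexposed row: 1182 − 994 = 188.
So a = 255, b = 347, c = 188, d = 994.
RR = [a/(a+b)] / [c/(c+d)] = (255/602) / (188/1182) = 0.42359/0.15905 = 2.66320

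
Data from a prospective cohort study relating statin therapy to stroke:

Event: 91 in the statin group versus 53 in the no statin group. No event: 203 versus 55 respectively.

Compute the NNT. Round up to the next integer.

6

Risk in treated group = 91/294 = 0.30952; risk in control = 53/108 = 0.49074.
Absolute risk reduction = 0.49074 − 0.30952 = 0.18122
NNT = 1 / ARR = 1 / 0.18122 = 5.518 → round up → 6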